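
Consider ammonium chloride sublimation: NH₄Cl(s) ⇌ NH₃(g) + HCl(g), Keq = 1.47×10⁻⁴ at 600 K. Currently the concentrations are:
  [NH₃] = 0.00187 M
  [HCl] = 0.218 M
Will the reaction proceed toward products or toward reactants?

(NH₄Cl is a pure solid — omitted from Q.)
Q = [NH₃]·[HCl] = (0.00187)·(0.218) = 4.08×10⁻⁴
Q = 4.08×10⁻⁴ > Keq = 1.47×10⁻⁴, so the reverse reaction proceeds.

to the left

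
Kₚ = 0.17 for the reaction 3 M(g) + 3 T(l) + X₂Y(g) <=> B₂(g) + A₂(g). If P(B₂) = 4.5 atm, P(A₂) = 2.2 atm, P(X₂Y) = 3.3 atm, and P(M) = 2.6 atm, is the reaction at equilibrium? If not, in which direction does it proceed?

neither direction; the system is at equilibrium

(T is a pure liquid — omitted from Qₚ.)
Qₚ = P(B₂)·P(A₂) / (P(M)³·P(X₂Y)) = (4.5)·(2.2) / ((2.6)³·(3.3)) = 0.17
Qₚ = 0.17 = Kₚ, so the system is already at equilibrium.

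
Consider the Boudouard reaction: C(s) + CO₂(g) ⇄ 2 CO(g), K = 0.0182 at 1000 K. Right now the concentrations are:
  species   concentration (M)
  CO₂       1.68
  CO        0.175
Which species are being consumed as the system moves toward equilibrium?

none (at equilibrium)

(C is a pure solid — omitted from Q.)
Q = [CO]² / [CO₂] = (0.175)² / (1.68) = 0.0182
Q = 0.0182 = K; the system is at equilibrium.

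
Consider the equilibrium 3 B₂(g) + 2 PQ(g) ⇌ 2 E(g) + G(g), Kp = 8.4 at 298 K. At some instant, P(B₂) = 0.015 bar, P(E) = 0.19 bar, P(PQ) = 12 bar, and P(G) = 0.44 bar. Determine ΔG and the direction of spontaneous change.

ΔG = 3.37 kJ/mol; the forward reaction is non-spontaneous

Qp = P(E)²·P(G) / (P(B₂)³·P(PQ)²) = (0.19)²·(0.44) / ((0.015)³·(12)²) = 32.7
ΔG = RT ln(Qp/Kp) = (8.314 J mol⁻¹ K⁻¹)(298 K) × ln(32.7/8.4)
   = (2.478 kJ/mol)(1.359) = 3.37 kJ/mol
ΔG > 0, so the forward reaction is non-spontaneous (proceeds in reverse).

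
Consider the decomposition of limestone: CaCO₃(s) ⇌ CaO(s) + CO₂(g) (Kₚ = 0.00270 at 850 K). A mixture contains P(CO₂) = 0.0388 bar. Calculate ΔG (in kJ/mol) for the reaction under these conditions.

ΔG = 18.8 kJ/mol

(CaCO₃, CaO are pure solids — omitted from Qₚ.)
Qₚ = P(CO₂) = 0.0388
ΔG = RT ln(Qₚ/Kₚ) = (8.314 J mol⁻¹ K⁻¹)(850 K) × ln(0.0388/0.00270)
   = (7.067 kJ/mol)(2.665) = 18.8 kJ/mol
ΔG > 0, so the forward reaction is non-spontaneous (proceeds in reverse).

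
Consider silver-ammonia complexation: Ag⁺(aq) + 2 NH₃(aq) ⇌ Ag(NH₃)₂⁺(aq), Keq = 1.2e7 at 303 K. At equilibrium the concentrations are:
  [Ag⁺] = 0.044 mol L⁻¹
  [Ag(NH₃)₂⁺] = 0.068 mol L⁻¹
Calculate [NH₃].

[NH₃] = 3.6e-4 mol L⁻¹

At equilibrium, Keq = [Ag(NH₃)₂⁺] / ([Ag⁺]·[NH₃]²) = 1.2e7.
(0.068) / ((0.044)·([NH₃])²) = 1.2e7
[NH₃]² = 1.29e-7 ⇒ [NH₃] = 3.6e-4 mol L⁻¹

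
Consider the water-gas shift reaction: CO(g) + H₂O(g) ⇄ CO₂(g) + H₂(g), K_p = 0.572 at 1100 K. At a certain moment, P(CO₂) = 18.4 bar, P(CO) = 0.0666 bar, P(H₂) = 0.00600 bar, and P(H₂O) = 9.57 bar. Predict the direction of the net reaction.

Q_p = P(CO₂)·P(H₂) / (P(CO)·P(H₂O)) = (18.4)·(0.00600) / ((0.0666)·(9.57)) = 0.173
Q_p = 0.173 < K_p = 0.572, so the forward reaction proceeds.

to the right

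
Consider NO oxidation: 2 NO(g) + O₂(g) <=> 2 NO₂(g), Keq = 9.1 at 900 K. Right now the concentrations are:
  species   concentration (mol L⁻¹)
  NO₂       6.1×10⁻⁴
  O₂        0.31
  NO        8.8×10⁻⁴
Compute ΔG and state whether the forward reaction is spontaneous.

ΔG = -13.2 kJ/mol; the forward reaction is spontaneous

Q = [NO₂]² / ([NO]²·[O₂]) = (6.1×10⁻⁴)² / ((8.8×10⁻⁴)²·(0.31)) = 1.55
ΔG = RT ln(Q/Keq) = (8.314 J mol⁻¹ K⁻¹)(900 K) × ln(1.55/9.1)
   = (7.483 kJ/mol)(-1.770) = -13.2 kJ/mol
ΔG < 0, so the forward reaction is spontaneous (proceeds forward).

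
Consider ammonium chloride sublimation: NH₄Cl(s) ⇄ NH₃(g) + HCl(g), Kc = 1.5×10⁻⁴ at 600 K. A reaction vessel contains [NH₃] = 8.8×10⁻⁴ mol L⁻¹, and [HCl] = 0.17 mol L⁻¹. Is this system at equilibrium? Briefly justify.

yes, at equilibrium

(NH₄Cl is a pure solid — omitted from Qc.)
Qc = [NH₃]·[HCl] = (8.8×10⁻⁴)·(0.17) = 1.5×10⁻⁴
Qc = 1.5×10⁻⁴ = Kc; the system is at equilibrium.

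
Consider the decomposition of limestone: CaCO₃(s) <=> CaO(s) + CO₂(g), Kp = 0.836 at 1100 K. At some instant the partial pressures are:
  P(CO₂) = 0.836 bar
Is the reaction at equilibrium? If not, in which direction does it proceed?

neither direction; the system is at equilibrium

(CaCO₃, CaO are pure solids — omitted from Qp.)
Qp = P(CO₂) = 0.836
Qp = 0.836 = Kp, so the system is already at equilibrium.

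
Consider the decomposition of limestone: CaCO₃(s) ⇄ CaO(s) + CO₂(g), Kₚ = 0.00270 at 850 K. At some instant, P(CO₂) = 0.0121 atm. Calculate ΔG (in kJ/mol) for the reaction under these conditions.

(CaCO₃, CaO are pure solids — omitted from Qₚ.)
Qₚ = P(CO₂) = 0.0121
ΔG = RT ln(Qₚ/Kₚ) = (8.314 J mol⁻¹ K⁻¹)(850 K) × ln(0.0121/0.00270)
   = (7.067 kJ/mol)(1.500) = 10.6 kJ/mol
ΔG > 0, so the forward reaction is non-spontaneous (proceeds in reverse).

ΔG = 10.6 kJ/mol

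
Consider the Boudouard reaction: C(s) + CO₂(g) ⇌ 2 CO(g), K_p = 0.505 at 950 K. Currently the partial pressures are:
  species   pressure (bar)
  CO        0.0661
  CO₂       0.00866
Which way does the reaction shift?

no net change (already at equilibrium)

(C is a pure solid — omitted from Q_p.)
Q_p = P(CO)² / P(CO₂) = (0.0661)² / (0.00866) = 0.505
Q_p = 0.505 = K_p, so the system is already at equilibrium.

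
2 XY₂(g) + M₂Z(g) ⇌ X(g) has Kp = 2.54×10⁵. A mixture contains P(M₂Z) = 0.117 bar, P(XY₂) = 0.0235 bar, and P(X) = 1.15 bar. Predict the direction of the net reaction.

forward (toward products)

Qp = P(X) / (P(XY₂)²·P(M₂Z)) = (1.15) / ((0.0235)²·(0.117)) = 17800
Qp = 17800 < Kp = 2.54×10⁵, so the forward reaction proceeds.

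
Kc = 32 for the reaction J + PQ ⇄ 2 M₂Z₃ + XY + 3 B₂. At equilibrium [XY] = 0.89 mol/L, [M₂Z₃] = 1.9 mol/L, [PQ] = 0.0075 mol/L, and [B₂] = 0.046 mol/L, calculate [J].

[J] = 0.0013 mol/L

At equilibrium, Kc = [M₂Z₃]²·[XY]·[B₂]³ / ([J]·[PQ]) = 32.
(1.9)²·(0.89)·(0.046)³ / (([J])·(0.0075)) = 32
[J] = 0.00130 = 0.0013 mol/L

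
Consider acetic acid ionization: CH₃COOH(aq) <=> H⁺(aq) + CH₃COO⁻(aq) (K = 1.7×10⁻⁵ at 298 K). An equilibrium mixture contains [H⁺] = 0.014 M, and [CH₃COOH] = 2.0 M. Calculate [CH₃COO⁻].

[CH₃COO⁻] = 0.0024 M

At equilibrium, K = [H⁺]·[CH₃COO⁻] / [CH₃COOH] = 1.7×10⁻⁵.
(0.014)·([CH₃COO⁻]) / (2.0) = 1.7×10⁻⁵
[CH₃COO⁻] = 0.00243 = 0.0024 M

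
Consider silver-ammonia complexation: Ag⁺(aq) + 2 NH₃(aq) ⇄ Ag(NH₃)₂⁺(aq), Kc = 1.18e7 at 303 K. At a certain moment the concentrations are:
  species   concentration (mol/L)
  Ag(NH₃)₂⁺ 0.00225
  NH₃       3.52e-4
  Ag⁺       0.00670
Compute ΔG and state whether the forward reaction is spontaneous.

ΔG = -3.71 kJ/mol; the forward reaction is spontaneous

Qc = [Ag(NH₃)₂⁺] / ([Ag⁺]·[NH₃]²) = (0.00225) / ((0.00670)·(3.52e-4)²) = 2.71e6
ΔG = RT ln(Qc/Kc) = (8.314 J mol⁻¹ K⁻¹)(303 K) × ln(2.71e6/1.18e7)
   = (2.519 kJ/mol)(-1.471) = -3.71 kJ/mol
ΔG < 0, so the forward reaction is spontaneous (proceeds forward).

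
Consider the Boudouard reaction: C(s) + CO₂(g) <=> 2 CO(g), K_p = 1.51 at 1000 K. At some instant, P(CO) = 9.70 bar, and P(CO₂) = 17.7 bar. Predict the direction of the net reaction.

toward reactants

(C is a pure solid — omitted from Q_p.)
Q_p = P(CO)² / P(CO₂) = (9.70)² / (17.7) = 5.32
Q_p = 5.32 > K_p = 1.51, so the reverse reaction proceeds.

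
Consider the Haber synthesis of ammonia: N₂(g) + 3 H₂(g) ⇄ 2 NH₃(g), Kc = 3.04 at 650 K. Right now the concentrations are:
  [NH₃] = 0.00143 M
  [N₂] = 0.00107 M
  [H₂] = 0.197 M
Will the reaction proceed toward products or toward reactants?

Qc = [NH₃]² / ([N₂]·[H₂]³) = (0.00143)² / ((0.00107)·(0.197)³) = 0.250
Qc = 0.250 < Kc = 3.04, so the forward reaction proceeds.

toward products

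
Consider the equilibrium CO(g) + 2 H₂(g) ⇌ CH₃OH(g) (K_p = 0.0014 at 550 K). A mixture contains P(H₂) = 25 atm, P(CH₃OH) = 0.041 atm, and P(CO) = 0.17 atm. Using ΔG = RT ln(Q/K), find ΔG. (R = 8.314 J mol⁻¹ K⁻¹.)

ΔG = -5.89 kJ/mol

Q_p = P(CH₃OH) / (P(CO)·P(H₂)²) = (0.041) / ((0.17)·(25)²) = 3.86×10⁻⁴
ΔG = RT ln(Q_p/K_p) = (8.314 J mol⁻¹ K⁻¹)(550 K) × ln(3.86×10⁻⁴/0.0014)
   = (4.573 kJ/mol)(-1.288) = -5.89 kJ/mol
ΔG < 0, so the forward reaction is spontaneous (proceeds forward).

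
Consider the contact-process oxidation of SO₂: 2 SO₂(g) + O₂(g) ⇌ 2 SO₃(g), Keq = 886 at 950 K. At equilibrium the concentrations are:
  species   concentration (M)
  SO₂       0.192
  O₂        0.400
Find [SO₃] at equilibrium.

At equilibrium, Keq = [SO₃]² / ([SO₂]²·[O₂]) = 886.
([SO₃])² / ((0.192)²·(0.400)) = 886
[SO₃]² = 13.1 ⇒ [SO₃] = 3.61 M

[SO₃] = 3.61 M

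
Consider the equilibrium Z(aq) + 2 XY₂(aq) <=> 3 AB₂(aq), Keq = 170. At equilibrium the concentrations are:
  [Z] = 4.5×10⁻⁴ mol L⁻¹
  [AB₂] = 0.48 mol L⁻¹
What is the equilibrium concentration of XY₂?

At equilibrium, Keq = [AB₂]³ / ([Z]·[XY₂]²) = 170.
(0.48)³ / ((4.5×10⁻⁴)·([XY₂])²) = 170
[XY₂]² = 1.45 ⇒ [XY₂] = 1.2 mol L⁻¹

[XY₂] = 1.2 mol L⁻¹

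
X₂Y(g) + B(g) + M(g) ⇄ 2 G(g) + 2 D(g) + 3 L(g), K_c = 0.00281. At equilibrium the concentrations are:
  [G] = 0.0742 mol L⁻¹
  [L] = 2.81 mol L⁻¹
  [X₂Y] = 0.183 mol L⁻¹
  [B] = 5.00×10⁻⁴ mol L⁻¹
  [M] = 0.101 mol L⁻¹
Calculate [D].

At equilibrium, K_c = [G]²·[D]²·[L]³ / ([X₂Y]·[B]·[M]) = 0.00281.
(0.0742)²·([D])²·(2.81)³ / ((0.183)·(5.00×10⁻⁴)·(0.101)) = 0.00281
[D]² = 2.13×10⁻⁷ ⇒ [D] = 4.61×10⁻⁴ mol L⁻¹

[D] = 4.61×10⁻⁴ mol L⁻¹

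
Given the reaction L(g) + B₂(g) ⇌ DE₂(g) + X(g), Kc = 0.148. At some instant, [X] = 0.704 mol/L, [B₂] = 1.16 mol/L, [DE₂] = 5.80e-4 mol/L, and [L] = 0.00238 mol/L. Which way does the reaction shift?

at equilibrium

Qc = [DE₂]·[X] / ([L]·[B₂]) = (5.80e-4)·(0.704) / ((0.00238)·(1.16)) = 0.148
Qc = 0.148 = Kc, so the system is already at equilibrium.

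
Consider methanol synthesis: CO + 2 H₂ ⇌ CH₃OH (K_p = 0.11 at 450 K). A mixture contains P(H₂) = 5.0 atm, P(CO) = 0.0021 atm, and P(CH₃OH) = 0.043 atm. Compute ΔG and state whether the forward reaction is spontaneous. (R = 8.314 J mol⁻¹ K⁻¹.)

Q_p = P(CH₃OH) / (P(CO)·P(H₂)²) = (0.043) / ((0.0021)·(5.0)²) = 0.819
ΔG = RT ln(Q_p/K_p) = (8.314 J mol⁻¹ K⁻¹)(450 K) × ln(0.819/0.11)
   = (3.741 kJ/mol)(2.008) = 7.51 kJ/mol
ΔG > 0, so the forward reaction is non-spontaneous (proceeds in reverse).

ΔG = 7.51 kJ/mol; the forward reaction is non-spontaneous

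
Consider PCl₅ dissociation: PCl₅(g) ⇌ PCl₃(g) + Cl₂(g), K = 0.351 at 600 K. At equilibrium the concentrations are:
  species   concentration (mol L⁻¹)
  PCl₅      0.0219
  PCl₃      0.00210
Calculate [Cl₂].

At equilibrium, K = [PCl₃]·[Cl₂] / [PCl₅] = 0.351.
(0.00210)·([Cl₂]) / (0.0219) = 0.351
[Cl₂] = 3.66 mol L⁻¹

[Cl₂] = 3.66 mol L⁻¹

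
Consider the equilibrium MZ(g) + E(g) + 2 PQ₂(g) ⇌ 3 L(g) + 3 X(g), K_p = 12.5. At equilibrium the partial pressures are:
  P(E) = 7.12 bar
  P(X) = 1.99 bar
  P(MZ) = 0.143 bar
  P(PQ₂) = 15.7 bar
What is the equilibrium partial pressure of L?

P(L) = 7.36 bar

At equilibrium, K_p = P(L)³·P(X)³ / (P(MZ)·P(E)·P(PQ₂)²) = 12.5.
(P(L))³·(1.99)³ / ((0.143)·(7.12)·(15.7)²) = 12.5
P(L)³ = 398 ⇒ P(L) = 7.36 bar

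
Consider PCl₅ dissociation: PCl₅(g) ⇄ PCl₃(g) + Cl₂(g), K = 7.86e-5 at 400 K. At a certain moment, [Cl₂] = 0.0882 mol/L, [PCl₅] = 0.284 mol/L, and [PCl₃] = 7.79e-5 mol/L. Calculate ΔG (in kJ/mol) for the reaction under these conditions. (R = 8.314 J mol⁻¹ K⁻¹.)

ΔG = -3.92 kJ/mol

Q = [PCl₃]·[Cl₂] / [PCl₅] = (7.79e-5)·(0.0882) / (0.284) = 2.42e-5
ΔG = RT ln(Q/K) = (8.314 J mol⁻¹ K⁻¹)(400 K) × ln(2.42e-5/7.86e-5)
   = (3.326 kJ/mol)(-1.178) = -3.92 kJ/mol
ΔG < 0, so the forward reaction is spontaneous (proceeds forward).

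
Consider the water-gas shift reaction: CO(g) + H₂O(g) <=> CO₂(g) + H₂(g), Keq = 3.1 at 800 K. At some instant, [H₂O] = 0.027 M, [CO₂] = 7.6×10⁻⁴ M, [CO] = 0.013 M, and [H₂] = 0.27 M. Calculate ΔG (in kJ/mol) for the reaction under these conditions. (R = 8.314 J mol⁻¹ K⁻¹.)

Q = [CO₂]·[H₂] / ([CO]·[H₂O]) = (7.6×10⁻⁴)·(0.27) / ((0.013)·(0.027)) = 0.585
ΔG = RT ln(Q/Keq) = (8.314 J mol⁻¹ K⁻¹)(800 K) × ln(0.585/3.1)
   = (6.651 kJ/mol)(-1.668) = -11.1 kJ/mol
ΔG < 0, so the forward reaction is spontaneous (proceeds forward).

ΔG = -11.1 kJ/mol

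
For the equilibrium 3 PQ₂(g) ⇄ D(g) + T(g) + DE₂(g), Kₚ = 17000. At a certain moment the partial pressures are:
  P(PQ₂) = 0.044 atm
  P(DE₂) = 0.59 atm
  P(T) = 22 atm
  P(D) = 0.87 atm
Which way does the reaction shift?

toward reactants

Qₚ = P(D)·P(T)·P(DE₂) / P(PQ₂)³ = (0.87)·(22)·(0.59) / (0.044)³ = 1.3e5
Qₚ = 1.3e5 > Kₚ = 17000, so the reverse reaction proceeds.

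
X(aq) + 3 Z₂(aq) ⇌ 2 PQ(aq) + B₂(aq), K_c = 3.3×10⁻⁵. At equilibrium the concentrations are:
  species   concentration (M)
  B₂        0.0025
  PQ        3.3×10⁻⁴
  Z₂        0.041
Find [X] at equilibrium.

[X] = 0.12 M

At equilibrium, K_c = [PQ]²·[B₂] / ([X]·[Z₂]³) = 3.3×10⁻⁵.
(3.3×10⁻⁴)²·(0.0025) / (([X])·(0.041)³) = 3.3×10⁻⁵
[X] = 0.120 = 0.12 M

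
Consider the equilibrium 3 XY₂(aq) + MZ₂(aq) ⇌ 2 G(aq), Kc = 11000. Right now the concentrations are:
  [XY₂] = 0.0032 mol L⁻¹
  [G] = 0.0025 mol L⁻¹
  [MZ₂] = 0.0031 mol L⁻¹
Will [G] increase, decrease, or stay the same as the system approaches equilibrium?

decrease

Qc = [G]² / ([XY₂]³·[MZ₂]) = (0.0025)² / ((0.0032)³·(0.0031)) = 62000
Qc = 62000 > Kc = 11000: net reverse reaction.
G is a product, so it decreases.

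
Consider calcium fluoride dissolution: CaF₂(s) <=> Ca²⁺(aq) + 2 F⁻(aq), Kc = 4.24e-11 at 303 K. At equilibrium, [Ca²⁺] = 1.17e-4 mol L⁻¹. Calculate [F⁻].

(CaF₂ is a pure solid — omitted from Kc.)
At equilibrium, Kc = [Ca²⁺]·[F⁻]² = 4.24e-11.
(1.17e-4)·([F⁻])² = 4.24e-11
[F⁻]² = 3.62e-7 ⇒ [F⁻] = 6.02e-4 mol L⁻¹

[F⁻] = 6.02e-4 mol L⁻¹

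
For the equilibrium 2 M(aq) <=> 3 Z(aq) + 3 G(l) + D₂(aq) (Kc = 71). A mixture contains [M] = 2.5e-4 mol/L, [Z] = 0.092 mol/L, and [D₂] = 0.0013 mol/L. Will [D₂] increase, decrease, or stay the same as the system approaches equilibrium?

(G is a pure liquid — omitted from Qc.)
Qc = [Z]³·[D₂] / [M]² = (0.092)³·(0.0013) / (2.5e-4)² = 16
Qc = 16 < Kc = 71: net forward reaction.
D₂ is a product, so it increases.

increase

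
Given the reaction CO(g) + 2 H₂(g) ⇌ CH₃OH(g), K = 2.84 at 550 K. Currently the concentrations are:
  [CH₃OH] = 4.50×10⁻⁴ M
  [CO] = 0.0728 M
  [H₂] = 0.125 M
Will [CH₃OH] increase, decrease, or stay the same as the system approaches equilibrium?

increase

Q = [CH₃OH] / ([CO]·[H₂]²) = (4.50×10⁻⁴) / ((0.0728)·(0.125)²) = 0.396
Q = 0.396 < K = 2.84: net forward reaction.
CH₃OH is a product, so it increases.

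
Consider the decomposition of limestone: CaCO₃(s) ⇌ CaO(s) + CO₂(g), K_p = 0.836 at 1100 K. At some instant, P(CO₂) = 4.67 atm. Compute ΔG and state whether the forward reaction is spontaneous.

ΔG = 15.7 kJ/mol; the forward reaction is non-spontaneous

(CaCO₃, CaO are pure solids — omitted from Q_p.)
Q_p = P(CO₂) = 4.67
ΔG = RT ln(Q_p/K_p) = (8.314 J mol⁻¹ K⁻¹)(1100 K) × ln(4.67/0.836)
   = (9.145 kJ/mol)(1.720) = 15.7 kJ/mol
ΔG > 0, so the forward reaction is non-spontaneous (proceeds in reverse).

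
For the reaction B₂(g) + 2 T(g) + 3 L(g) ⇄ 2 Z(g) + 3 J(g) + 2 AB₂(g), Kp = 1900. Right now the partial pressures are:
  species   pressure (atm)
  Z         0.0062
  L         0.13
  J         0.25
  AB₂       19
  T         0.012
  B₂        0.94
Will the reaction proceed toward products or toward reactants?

Qp = P(Z)²·P(J)³·P(AB₂)² / (P(B₂)·P(T)²·P(L)³) = (0.0062)²·(0.25)³·(19)² / ((0.94)·(0.012)²·(0.13)³) = 730
Qp = 730 < Kp = 1900, so the forward reaction proceeds.

in the forward direction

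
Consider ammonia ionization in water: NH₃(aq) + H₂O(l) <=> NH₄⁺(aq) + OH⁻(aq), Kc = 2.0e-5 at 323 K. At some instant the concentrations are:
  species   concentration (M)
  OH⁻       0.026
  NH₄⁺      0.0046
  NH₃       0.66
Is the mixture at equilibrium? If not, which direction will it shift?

no; Q > K, reaction proceeds in reverse

(H₂O is a pure liquid — omitted from Qc.)
Qc = [NH₄⁺]·[OH⁻] / [NH₃] = (0.0046)·(0.026) / (0.66) = 1.8e-4
Qc = 1.8e-4 > Kc = 2.0e-5: net reverse reaction.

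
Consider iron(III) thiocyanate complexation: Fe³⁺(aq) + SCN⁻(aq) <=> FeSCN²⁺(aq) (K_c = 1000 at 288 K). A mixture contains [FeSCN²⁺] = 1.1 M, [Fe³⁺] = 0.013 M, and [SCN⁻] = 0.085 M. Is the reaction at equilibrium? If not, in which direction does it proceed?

at equilibrium

Q_c = [FeSCN²⁺] / ([Fe³⁺]·[SCN⁻]) = (1.1) / ((0.013)·(0.085)) = 1000
Q_c = 1000 = K_c, so the system is already at equilibrium.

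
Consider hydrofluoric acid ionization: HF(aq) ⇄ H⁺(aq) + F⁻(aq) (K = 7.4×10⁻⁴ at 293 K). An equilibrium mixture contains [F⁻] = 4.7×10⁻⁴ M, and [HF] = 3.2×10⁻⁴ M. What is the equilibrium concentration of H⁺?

At equilibrium, K = [H⁺]·[F⁻] / [HF] = 7.4×10⁻⁴.
([H⁺])·(4.7×10⁻⁴) / (3.2×10⁻⁴) = 7.4×10⁻⁴
[H⁺] = 5.04×10⁻⁴ = 5.0×10⁻⁴ M

[H⁺] = 5.0×10⁻⁴ M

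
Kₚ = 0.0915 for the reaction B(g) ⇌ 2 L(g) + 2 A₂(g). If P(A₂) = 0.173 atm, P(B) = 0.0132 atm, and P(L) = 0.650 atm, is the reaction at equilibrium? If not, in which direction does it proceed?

reverse (toward reactants)

Qₚ = P(L)²·P(A₂)² / P(B) = (0.650)²·(0.173)² / (0.0132) = 0.958
Qₚ = 0.958 > Kₚ = 0.0915, so the reverse reaction proceeds.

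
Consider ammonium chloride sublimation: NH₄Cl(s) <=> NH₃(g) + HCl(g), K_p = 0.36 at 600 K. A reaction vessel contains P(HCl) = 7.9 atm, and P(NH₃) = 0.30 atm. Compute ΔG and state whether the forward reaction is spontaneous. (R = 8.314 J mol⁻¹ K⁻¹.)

ΔG = 9.40 kJ/mol; the forward reaction is non-spontaneous

(NH₄Cl is a pure solid — omitted from Q_p.)
Q_p = P(NH₃)·P(HCl) = (0.30)·(7.9) = 2.37
ΔG = RT ln(Q_p/K_p) = (8.314 J mol⁻¹ K⁻¹)(600 K) × ln(2.37/0.36)
   = (4.988 kJ/mol)(1.885) = 9.40 kJ/mol
ΔG > 0, so the forward reaction is non-spontaneous (proceeds in reverse).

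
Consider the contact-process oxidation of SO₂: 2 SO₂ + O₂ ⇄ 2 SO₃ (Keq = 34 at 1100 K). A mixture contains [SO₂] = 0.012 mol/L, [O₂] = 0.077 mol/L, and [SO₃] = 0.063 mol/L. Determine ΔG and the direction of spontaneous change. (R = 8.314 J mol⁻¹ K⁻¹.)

ΔG = 21.5 kJ/mol; the forward reaction is non-spontaneous

Q = [SO₃]² / ([SO₂]²·[O₂]) = (0.063)² / ((0.012)²·(0.077)) = 358
ΔG = RT ln(Q/Keq) = (8.314 J mol⁻¹ K⁻¹)(1100 K) × ln(358/34)
   = (9.145 kJ/mol)(2.354) = 21.5 kJ/mol
ΔG > 0, so the forward reaction is non-spontaneous (proceeds in reverse).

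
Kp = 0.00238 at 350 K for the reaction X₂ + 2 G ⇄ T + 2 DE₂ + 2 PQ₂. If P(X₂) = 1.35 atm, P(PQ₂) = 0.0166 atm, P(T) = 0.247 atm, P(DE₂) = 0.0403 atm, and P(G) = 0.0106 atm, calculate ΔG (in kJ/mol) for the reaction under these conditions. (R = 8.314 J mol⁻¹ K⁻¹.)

ΔG = -3.44 kJ/mol

Qp = P(T)·P(DE₂)²·P(PQ₂)² / (P(X₂)·P(G)²) = (0.247)·(0.0403)²·(0.0166)² / ((1.35)·(0.0106)²) = 7.29×10⁻⁴
ΔG = RT ln(Qp/Kp) = (8.314 J mol⁻¹ K⁻¹)(350 K) × ln(7.29×10⁻⁴/0.00238)
   = (2.910 kJ/mol)(-1.183) = -3.44 kJ/mol
ΔG < 0, so the forward reaction is spontaneous (proceeds forward).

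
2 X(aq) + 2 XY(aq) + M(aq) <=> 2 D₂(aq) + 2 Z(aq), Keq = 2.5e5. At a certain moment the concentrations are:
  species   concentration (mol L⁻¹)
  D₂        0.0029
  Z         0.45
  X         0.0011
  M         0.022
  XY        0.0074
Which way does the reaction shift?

in the reverse direction

Q = [D₂]²·[Z]² / ([X]²·[XY]²·[M]) = (0.0029)²·(0.45)² / ((0.0011)²·(0.0074)²·(0.022)) = 1.2e6
Q = 1.2e6 > Keq = 2.5e5, so the reverse reaction proceeds.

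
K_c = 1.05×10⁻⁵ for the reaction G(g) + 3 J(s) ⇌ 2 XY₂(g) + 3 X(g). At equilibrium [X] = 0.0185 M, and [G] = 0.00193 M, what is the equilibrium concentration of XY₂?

[XY₂] = 0.0566 M

(J is a pure solid — omitted from K_c.)
At equilibrium, K_c = [XY₂]²·[X]³ / [G] = 1.05×10⁻⁵.
([XY₂])²·(0.0185)³ / (0.00193) = 1.05×10⁻⁵
[XY₂]² = 0.00320 ⇒ [XY₂] = 0.0566 M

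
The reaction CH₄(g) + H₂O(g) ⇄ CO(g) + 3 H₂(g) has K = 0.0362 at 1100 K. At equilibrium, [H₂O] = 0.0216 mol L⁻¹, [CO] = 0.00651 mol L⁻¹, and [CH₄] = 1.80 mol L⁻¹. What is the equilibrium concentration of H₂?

[H₂] = 0.600 mol L⁻¹

At equilibrium, K = [CO]·[H₂]³ / ([CH₄]·[H₂O]) = 0.0362.
(0.00651)·([H₂])³ / ((1.80)·(0.0216)) = 0.0362
[H₂]³ = 0.216 ⇒ [H₂] = 0.600 mol L⁻¹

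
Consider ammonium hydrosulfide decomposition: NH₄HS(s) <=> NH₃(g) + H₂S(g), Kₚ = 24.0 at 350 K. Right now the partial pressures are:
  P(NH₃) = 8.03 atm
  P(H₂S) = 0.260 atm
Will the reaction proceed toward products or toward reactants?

(NH₄HS is a pure solid — omitted from Qₚ.)
Qₚ = P(NH₃)·P(H₂S) = (8.03)·(0.260) = 2.09
Qₚ = 2.09 < Kₚ = 24.0, so the forward reaction proceeds.

in the forward direction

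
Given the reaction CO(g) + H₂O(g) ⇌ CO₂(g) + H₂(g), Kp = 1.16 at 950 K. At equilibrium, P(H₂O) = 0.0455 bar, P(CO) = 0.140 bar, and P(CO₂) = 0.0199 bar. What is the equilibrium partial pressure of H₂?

P(H₂) = 0.371 bar

At equilibrium, Kp = P(CO₂)·P(H₂) / (P(CO)·P(H₂O)) = 1.16.
(0.0199)·(P(H₂)) / ((0.140)·(0.0455)) = 1.16
P(H₂) = 0.371 bar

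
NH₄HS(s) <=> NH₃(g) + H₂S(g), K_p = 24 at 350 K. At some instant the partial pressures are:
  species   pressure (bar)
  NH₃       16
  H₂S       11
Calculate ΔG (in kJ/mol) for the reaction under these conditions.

ΔG = 5.80 kJ/mol

(NH₄HS is a pure solid — omitted from Q_p.)
Q_p = P(NH₃)·P(H₂S) = (16)·(11) = 176
ΔG = RT ln(Q_p/K_p) = (8.314 J mol⁻¹ K⁻¹)(350 K) × ln(176/24)
   = (2.910 kJ/mol)(1.992) = 5.80 kJ/mol
ΔG > 0, so the forward reaction is non-spontaneous (proceeds in reverse).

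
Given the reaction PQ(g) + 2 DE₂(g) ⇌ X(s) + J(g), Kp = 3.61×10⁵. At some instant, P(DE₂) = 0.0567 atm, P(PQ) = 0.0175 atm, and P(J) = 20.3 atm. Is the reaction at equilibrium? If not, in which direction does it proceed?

no net change (already at equilibrium)

(X is a pure solid — omitted from Qp.)
Qp = P(J) / (P(PQ)·P(DE₂)²) = (20.3) / ((0.0175)·(0.0567)²) = 3.61×10⁵
Qp = 3.61×10⁵ = Kp, so the system is already at equilibrium.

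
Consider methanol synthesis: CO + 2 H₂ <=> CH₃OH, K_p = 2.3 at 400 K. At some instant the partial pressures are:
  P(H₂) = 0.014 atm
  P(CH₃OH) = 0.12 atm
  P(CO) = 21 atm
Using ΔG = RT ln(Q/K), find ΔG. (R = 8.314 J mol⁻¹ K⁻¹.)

Q_p = P(CH₃OH) / (P(CO)·P(H₂)²) = (0.12) / ((21)·(0.014)²) = 29.2
ΔG = RT ln(Q_p/K_p) = (8.314 J mol⁻¹ K⁻¹)(400 K) × ln(29.2/2.3)
   = (3.326 kJ/mol)(2.541) = 8.45 kJ/mol
ΔG > 0, so the forward reaction is non-spontaneous (proceeds in reverse).

ΔG = 8.45 kJ/mol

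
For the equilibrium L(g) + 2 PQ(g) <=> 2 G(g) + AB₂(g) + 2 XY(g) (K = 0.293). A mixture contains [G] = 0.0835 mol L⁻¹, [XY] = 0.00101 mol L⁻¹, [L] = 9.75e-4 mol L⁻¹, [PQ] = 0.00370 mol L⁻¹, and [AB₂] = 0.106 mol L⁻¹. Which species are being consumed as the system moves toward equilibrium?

L, PQ (reactants)

Q = [G]²·[AB₂]·[XY]² / ([L]·[PQ]²) = (0.0835)²·(0.106)·(0.00101)² / ((9.75e-4)·(0.00370)²) = 0.0565
Q = 0.0565 < K = 0.293: net forward reaction.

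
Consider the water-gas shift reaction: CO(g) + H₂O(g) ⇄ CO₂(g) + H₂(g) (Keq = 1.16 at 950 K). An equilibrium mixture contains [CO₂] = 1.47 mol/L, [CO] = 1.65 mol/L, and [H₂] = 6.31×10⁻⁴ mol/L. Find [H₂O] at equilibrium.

At equilibrium, Keq = [CO₂]·[H₂] / ([CO]·[H₂O]) = 1.16.
(1.47)·(6.31×10⁻⁴) / ((1.65)·([H₂O])) = 1.16
[H₂O] = 4.85×10⁻⁴ mol/L

[H₂O] = 4.85×10⁻⁴ mol/L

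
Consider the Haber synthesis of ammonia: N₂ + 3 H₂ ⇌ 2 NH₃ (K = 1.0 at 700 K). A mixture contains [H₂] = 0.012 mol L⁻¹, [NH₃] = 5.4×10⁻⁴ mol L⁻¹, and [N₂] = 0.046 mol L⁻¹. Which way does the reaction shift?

to the left

Q = [NH₃]² / ([N₂]·[H₂]³) = (5.4×10⁻⁴)² / ((0.046)·(0.012)³) = 3.7
Q = 3.7 > K = 1.0, so the reverse reaction proceeds.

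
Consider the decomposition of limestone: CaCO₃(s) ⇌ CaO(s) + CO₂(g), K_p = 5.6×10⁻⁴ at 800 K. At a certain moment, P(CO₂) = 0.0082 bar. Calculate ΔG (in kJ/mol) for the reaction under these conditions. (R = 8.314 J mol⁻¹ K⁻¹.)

(CaCO₃, CaO are pure solids — omitted from Q_p.)
Q_p = P(CO₂) = 0.00820
ΔG = RT ln(Q_p/K_p) = (8.314 J mol⁻¹ K⁻¹)(800 K) × ln(0.00820/5.6×10⁻⁴)
   = (6.651 kJ/mol)(2.684) = 17.9 kJ/mol
ΔG > 0, so the forward reaction is non-spontaneous (proceeds in reverse).

ΔG = 17.9 kJ/mol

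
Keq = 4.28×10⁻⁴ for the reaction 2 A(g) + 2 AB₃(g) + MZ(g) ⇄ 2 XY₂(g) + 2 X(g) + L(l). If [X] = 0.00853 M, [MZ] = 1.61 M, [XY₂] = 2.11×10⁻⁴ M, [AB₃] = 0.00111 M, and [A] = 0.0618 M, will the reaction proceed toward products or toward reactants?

at equilibrium

(L is a pure liquid — omitted from Q.)
Q = [XY₂]²·[X]² / ([A]²·[AB₃]²·[MZ]) = (2.11×10⁻⁴)²·(0.00853)² / ((0.0618)²·(0.00111)²·(1.61)) = 4.28×10⁻⁴
Q = 4.28×10⁻⁴ = Keq, so the system is already at equilibrium.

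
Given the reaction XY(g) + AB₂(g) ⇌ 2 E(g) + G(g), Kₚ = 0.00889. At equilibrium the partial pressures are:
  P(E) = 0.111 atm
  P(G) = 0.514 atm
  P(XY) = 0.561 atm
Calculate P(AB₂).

P(AB₂) = 1.27 atm

At equilibrium, Kₚ = P(E)²·P(G) / (P(XY)·P(AB₂)) = 0.00889.
(0.111)²·(0.514) / ((0.561)·(P(AB₂))) = 0.00889
P(AB₂) = 1.27 atm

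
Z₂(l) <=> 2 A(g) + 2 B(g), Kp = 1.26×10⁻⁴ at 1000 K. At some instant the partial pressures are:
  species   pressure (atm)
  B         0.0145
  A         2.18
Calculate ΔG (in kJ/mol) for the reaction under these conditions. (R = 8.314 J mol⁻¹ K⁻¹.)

ΔG = 17.2 kJ/mol

(Z₂ is a pure liquid — omitted from Qp.)
Qp = P(A)²·P(B)² = (2.18)²·(0.0145)² = 9.99×10⁻⁴
ΔG = RT ln(Qp/Kp) = (8.314 J mol⁻¹ K⁻¹)(1000 K) × ln(9.99×10⁻⁴/1.26×10⁻⁴)
   = (8.314 kJ/mol)(2.070) = 17.2 kJ/mol
ΔG > 0, so the forward reaction is non-spontaneous (proceeds in reverse).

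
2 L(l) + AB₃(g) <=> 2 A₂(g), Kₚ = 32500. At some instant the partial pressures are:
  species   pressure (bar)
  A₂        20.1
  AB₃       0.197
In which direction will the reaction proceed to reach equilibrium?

(L is a pure liquid — omitted from Qₚ.)
Qₚ = P(A₂)² / P(AB₃) = (20.1)² / (0.197) = 2050
Qₚ = 2050 < Kₚ = 32500, so the forward reaction proceeds.

forward (toward products)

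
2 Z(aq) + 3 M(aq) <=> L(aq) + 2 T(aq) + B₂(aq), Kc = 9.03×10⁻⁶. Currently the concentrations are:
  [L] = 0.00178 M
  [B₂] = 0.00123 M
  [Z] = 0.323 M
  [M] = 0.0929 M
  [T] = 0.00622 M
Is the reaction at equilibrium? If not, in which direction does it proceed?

Qc = [L]·[T]²·[B₂] / ([Z]²·[M]³) = (0.00178)·(0.00622)²·(0.00123) / ((0.323)²·(0.0929)³) = 1.01×10⁻⁶
Qc = 1.01×10⁻⁶ < Kc = 9.03×10⁻⁶, so the forward reaction proceeds.

forward (toward products)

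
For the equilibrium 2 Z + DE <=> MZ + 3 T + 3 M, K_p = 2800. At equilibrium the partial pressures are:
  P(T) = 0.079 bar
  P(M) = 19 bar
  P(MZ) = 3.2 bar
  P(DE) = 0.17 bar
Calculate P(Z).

At equilibrium, K_p = P(MZ)·P(T)³·P(M)³ / (P(Z)²·P(DE)) = 2800.
(3.2)·(0.079)³·(19)³ / ((P(Z))²·(0.17)) = 2800
P(Z)² = 0.0227 ⇒ P(Z) = 0.15 bar

P(Z) = 0.15 bar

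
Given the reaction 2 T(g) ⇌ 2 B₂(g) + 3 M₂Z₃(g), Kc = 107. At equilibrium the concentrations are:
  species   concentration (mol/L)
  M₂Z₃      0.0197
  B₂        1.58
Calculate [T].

At equilibrium, Kc = [B₂]²·[M₂Z₃]³ / [T]² = 107.
(1.58)²·(0.0197)³ / ([T])² = 107
[T]² = 1.78×10⁻⁷ ⇒ [T] = 4.22×10⁻⁴ mol/L

[T] = 4.22×10⁻⁴ mol/L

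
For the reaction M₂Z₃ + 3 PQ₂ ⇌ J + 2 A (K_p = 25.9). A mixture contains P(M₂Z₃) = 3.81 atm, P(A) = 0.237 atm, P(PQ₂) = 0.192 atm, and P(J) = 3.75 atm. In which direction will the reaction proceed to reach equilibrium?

forward (toward products)

Q_p = P(J)·P(A)² / (P(M₂Z₃)·P(PQ₂)³) = (3.75)·(0.237)² / ((3.81)·(0.192)³) = 7.81
Q_p = 7.81 < K_p = 25.9, so the forward reaction proceeds.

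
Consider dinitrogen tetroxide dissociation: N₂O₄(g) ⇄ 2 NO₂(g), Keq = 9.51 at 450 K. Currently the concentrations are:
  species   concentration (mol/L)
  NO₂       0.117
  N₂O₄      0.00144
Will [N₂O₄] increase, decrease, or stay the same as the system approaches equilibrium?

stay the same

Q = [NO₂]² / [N₂O₄] = (0.117)² / (0.00144) = 9.51
Q = 9.51 = Keq; the system is at equilibrium.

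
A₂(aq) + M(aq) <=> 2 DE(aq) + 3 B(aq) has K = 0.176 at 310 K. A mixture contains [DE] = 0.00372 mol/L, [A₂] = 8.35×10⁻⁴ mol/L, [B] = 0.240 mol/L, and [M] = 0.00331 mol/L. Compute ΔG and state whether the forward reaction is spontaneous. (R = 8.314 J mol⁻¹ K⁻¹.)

Q = [DE]²·[B]³ / ([A₂]·[M]) = (0.00372)²·(0.240)³ / ((8.35×10⁻⁴)·(0.00331)) = 0.0692
ΔG = RT ln(Q/K) = (8.314 J mol⁻¹ K⁻¹)(310 K) × ln(0.0692/0.176)
   = (2.577 kJ/mol)(-0.9335) = -2.41 kJ/mol
ΔG < 0, so the forward reaction is spontaneous (proceeds forward).

ΔG = -2.41 kJ/mol; the forward reaction is spontaneous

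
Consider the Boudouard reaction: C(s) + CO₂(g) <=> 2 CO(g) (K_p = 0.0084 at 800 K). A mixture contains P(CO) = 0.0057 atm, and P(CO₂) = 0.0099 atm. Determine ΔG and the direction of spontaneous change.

(C is a pure solid — omitted from Q_p.)
Q_p = P(CO)² / P(CO₂) = (0.0057)² / (0.0099) = 0.00328
ΔG = RT ln(Q_p/K_p) = (8.314 J mol⁻¹ K⁻¹)(800 K) × ln(0.00328/0.0084)
   = (6.651 kJ/mol)(-0.9404) = -6.25 kJ/mol
ΔG < 0, so the forward reaction is spontaneous (proceeds forward).

ΔG = -6.25 kJ/mol; the forward reaction is spontaneous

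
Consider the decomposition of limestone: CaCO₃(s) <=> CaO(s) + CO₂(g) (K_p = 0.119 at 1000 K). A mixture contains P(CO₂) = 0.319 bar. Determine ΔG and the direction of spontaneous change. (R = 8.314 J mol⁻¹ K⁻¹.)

ΔG = 8.20 kJ/mol; the forward reaction is non-spontaneous

(CaCO₃, CaO are pure solids — omitted from Q_p.)
Q_p = P(CO₂) = 0.319
ΔG = RT ln(Q_p/K_p) = (8.314 J mol⁻¹ K⁻¹)(1000 K) × ln(0.319/0.119)
   = (8.314 kJ/mol)(0.9861) = 8.20 kJ/mol
ΔG > 0, so the forward reaction is non-spontaneous (proceeds in reverse).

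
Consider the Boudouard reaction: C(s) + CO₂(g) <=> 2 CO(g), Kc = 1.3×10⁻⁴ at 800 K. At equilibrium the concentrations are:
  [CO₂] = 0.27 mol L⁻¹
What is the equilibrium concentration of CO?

[CO] = 0.0059 mol L⁻¹

(C is a pure solid — omitted from Kc.)
At equilibrium, Kc = [CO]² / [CO₂] = 1.3×10⁻⁴.
([CO])² / (0.27) = 1.3×10⁻⁴
[CO]² = 3.51×10⁻⁵ ⇒ [CO] = 0.0059 mol L⁻¹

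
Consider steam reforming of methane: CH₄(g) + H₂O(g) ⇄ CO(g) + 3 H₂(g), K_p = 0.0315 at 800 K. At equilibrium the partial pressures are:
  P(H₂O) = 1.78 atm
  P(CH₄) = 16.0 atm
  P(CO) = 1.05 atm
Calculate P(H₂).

P(H₂) = 0.949 atm

At equilibrium, K_p = P(CO)·P(H₂)³ / (P(CH₄)·P(H₂O)) = 0.0315.
(1.05)·(P(H₂))³ / ((16.0)·(1.78)) = 0.0315
P(H₂)³ = 0.854 ⇒ P(H₂) = 0.949 atm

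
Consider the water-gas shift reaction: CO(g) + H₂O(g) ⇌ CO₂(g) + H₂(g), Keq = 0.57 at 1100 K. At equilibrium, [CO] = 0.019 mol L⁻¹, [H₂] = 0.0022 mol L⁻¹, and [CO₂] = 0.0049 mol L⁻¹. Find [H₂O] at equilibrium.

[H₂O] = 0.0010 mol L⁻¹

At equilibrium, Keq = [CO₂]·[H₂] / ([CO]·[H₂O]) = 0.57.
(0.0049)·(0.0022) / ((0.019)·([H₂O])) = 0.57
[H₂O] = 9.95×10⁻⁴ = 0.0010 mol L⁻¹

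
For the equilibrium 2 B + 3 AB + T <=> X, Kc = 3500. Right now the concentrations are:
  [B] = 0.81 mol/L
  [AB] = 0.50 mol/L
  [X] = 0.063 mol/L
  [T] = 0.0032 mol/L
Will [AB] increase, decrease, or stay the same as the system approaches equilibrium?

decrease

Qc = [X] / ([B]²·[AB]³·[T]) = (0.063) / ((0.81)²·(0.50)³·(0.0032)) = 240
Qc = 240 < Kc = 3500: net forward reaction.
AB is a reactant, so it decreases.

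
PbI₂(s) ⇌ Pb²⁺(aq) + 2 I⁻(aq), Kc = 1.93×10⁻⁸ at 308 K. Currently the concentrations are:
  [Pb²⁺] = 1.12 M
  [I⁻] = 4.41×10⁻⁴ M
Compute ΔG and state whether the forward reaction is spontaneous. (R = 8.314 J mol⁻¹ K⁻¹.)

(PbI₂ is a pure solid — omitted from Qc.)
Qc = [Pb²⁺]·[I⁻]² = (1.12)·(4.41×10⁻⁴)² = 2.18×10⁻⁷
ΔG = RT ln(Qc/Kc) = (8.314 J mol⁻¹ K⁻¹)(308 K) × ln(2.18×10⁻⁷/1.93×10⁻⁸)
   = (2.561 kJ/mol)(2.424) = 6.21 kJ/mol
ΔG > 0, so the forward reaction is non-spontaneous (proceeds in reverse).

ΔG = 6.21 kJ/mol; the forward reaction is non-spontaneous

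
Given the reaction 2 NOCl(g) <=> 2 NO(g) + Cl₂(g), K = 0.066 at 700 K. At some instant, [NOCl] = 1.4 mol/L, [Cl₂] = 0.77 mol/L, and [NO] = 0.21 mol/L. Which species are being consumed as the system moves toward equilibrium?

Q = [NO]²·[Cl₂] / [NOCl]² = (0.21)²·(0.77) / (1.4)² = 0.017
Q = 0.017 < K = 0.066: net forward reaction.

NOCl (reactants)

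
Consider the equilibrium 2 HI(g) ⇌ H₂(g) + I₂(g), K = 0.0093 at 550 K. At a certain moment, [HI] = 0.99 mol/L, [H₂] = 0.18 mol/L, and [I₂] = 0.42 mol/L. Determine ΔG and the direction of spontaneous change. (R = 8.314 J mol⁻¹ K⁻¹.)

ΔG = 9.67 kJ/mol; the forward reaction is non-spontaneous

Q = [H₂]·[I₂] / [HI]² = (0.18)·(0.42) / (0.99)² = 0.0771
ΔG = RT ln(Q/K) = (8.314 J mol⁻¹ K⁻¹)(550 K) × ln(0.0771/0.0093)
   = (4.573 kJ/mol)(2.115) = 9.67 kJ/mol
ΔG > 0, so the forward reaction is non-spontaneous (proceeds in reverse).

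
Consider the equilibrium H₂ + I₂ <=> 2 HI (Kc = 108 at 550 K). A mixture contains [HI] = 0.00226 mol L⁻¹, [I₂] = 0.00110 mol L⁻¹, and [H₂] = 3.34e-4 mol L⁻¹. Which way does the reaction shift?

Qc = [HI]² / ([H₂]·[I₂]) = (0.00226)² / ((3.34e-4)·(0.00110)) = 13.9
Qc = 13.9 < Kc = 108, so the forward reaction proceeds.

toward products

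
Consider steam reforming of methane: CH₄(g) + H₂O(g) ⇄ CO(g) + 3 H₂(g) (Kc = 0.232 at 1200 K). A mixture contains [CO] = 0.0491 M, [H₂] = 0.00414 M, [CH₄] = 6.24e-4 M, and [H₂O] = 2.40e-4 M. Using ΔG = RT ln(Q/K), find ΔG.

Qc = [CO]·[H₂]³ / ([CH₄]·[H₂O]) = (0.0491)·(0.00414)³ / ((6.24e-4)·(2.40e-4)) = 0.0233
ΔG = RT ln(Qc/Kc) = (8.314 J mol⁻¹ K⁻¹)(1200 K) × ln(0.0233/0.232)
   = (9.977 kJ/mol)(-2.298) = -22.9 kJ/mol
ΔG < 0, so the forward reaction is spontaneous (proceeds forward).

ΔG = -22.9 kJ/mol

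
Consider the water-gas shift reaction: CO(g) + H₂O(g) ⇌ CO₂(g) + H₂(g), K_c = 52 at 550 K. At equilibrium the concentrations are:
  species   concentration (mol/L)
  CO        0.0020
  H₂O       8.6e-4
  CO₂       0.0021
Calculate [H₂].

At equilibrium, K_c = [CO₂]·[H₂] / ([CO]·[H₂O]) = 52.
(0.0021)·([H₂]) / ((0.0020)·(8.6e-4)) = 52
[H₂] = 0.0426 = 0.043 mol/L

[H₂] = 0.043 mol/L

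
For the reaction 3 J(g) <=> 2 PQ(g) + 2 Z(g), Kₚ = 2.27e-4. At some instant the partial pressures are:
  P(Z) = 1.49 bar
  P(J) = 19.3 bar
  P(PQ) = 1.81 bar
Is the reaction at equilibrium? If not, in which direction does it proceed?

Qₚ = P(PQ)²·P(Z)² / P(J)³ = (1.81)²·(1.49)² / (19.3)³ = 0.00101
Qₚ = 0.00101 > Kₚ = 2.27e-4, so the reverse reaction proceeds.

toward reactants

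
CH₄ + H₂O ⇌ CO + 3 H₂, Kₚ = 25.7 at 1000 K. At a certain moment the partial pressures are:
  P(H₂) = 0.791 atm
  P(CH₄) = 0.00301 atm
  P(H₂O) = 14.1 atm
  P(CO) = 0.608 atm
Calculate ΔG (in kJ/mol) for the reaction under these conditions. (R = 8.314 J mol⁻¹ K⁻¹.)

ΔG = -10.7 kJ/mol

Qₚ = P(CO)·P(H₂)³ / (P(CH₄)·P(H₂O)) = (0.608)·(0.791)³ / ((0.00301)·(14.1)) = 7.09
ΔG = RT ln(Qₚ/Kₚ) = (8.314 J mol⁻¹ K⁻¹)(1000 K) × ln(7.09/25.7)
   = (8.314 kJ/mol)(-1.288) = -10.7 kJ/mol
ΔG < 0, so the forward reaction is spontaneous (proceeds forward).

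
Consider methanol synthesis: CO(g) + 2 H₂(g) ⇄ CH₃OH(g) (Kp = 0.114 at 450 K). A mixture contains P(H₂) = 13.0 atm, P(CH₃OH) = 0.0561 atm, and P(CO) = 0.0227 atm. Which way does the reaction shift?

Qp = P(CH₃OH) / (P(CO)·P(H₂)²) = (0.0561) / ((0.0227)·(13.0)²) = 0.0146
Qp = 0.0146 < Kp = 0.114, so the forward reaction proceeds.

to the right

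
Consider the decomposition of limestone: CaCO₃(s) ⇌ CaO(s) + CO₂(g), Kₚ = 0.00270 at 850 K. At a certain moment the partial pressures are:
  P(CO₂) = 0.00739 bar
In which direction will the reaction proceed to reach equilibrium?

(CaCO₃, CaO are pure solids — omitted from Qₚ.)
Qₚ = P(CO₂) = 0.00739
Qₚ = 0.00739 > Kₚ = 0.00270, so the reverse reaction proceeds.

in the reverse direction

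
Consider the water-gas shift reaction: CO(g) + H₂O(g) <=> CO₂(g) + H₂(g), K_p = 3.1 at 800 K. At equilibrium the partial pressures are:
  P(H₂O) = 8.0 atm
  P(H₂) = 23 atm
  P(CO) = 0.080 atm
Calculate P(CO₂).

P(CO₂) = 0.086 atm

At equilibrium, K_p = P(CO₂)·P(H₂) / (P(CO)·P(H₂O)) = 3.1.
(P(CO₂))·(23) / ((0.080)·(8.0)) = 3.1
P(CO₂) = 0.0863 = 0.086 atm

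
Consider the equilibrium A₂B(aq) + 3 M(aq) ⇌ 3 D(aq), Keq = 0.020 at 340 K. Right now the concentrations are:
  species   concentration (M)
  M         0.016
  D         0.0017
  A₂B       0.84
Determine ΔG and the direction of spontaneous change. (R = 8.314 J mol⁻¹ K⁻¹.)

Q = [D]³ / ([A₂B]·[M]³) = (0.0017)³ / ((0.84)·(0.016)³) = 0.00143
ΔG = RT ln(Q/Keq) = (8.314 J mol⁻¹ K⁻¹)(340 K) × ln(0.00143/0.020)
   = (2.827 kJ/mol)(-2.638) = -7.46 kJ/mol
ΔG < 0, so the forward reaction is spontaneous (proceeds forward).

ΔG = -7.46 kJ/mol; the forward reaction is spontaneous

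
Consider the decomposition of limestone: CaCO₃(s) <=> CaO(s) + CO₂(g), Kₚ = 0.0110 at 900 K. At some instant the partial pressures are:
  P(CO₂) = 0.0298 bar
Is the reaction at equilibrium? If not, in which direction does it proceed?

in the reverse direction

(CaCO₃, CaO are pure solids — omitted from Qₚ.)
Qₚ = P(CO₂) = 0.0298
Qₚ = 0.0298 > Kₚ = 0.0110, so the reverse reaction proceeds.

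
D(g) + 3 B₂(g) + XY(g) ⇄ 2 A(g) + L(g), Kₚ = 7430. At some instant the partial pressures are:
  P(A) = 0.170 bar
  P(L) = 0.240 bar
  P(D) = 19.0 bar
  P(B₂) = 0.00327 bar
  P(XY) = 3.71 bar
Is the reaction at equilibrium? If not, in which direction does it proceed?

Qₚ = P(A)²·P(L) / (P(D)·P(B₂)³·P(XY)) = (0.170)²·(0.240) / ((19.0)·(0.00327)³·(3.71)) = 2810
Qₚ = 2810 < Kₚ = 7430, so the forward reaction proceeds.

forward (toward products)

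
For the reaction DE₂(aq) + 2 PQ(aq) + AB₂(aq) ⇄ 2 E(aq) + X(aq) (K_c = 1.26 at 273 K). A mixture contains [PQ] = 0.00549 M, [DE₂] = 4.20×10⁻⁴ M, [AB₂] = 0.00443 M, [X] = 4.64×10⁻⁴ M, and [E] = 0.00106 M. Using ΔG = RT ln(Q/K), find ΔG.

ΔG = 4.54 kJ/mol

Q_c = [E]²·[X] / ([DE₂]·[PQ]²·[AB₂]) = (0.00106)²·(4.64×10⁻⁴) / ((4.20×10⁻⁴)·(0.00549)²·(0.00443)) = 9.30
ΔG = RT ln(Q_c/K_c) = (8.314 J mol⁻¹ K⁻¹)(273 K) × ln(9.30/1.26)
   = (2.270 kJ/mol)(1.999) = 4.54 kJ/mol
ΔG > 0, so the forward reaction is non-spontaneous (proceeds in reverse).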